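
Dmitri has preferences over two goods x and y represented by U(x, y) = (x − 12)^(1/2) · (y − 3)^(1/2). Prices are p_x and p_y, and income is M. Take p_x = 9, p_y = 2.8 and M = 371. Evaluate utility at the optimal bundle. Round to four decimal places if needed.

Let x' = x−12, y' = y−3. MRS = y'/x' = p_x/p_y.
Substituting into the budget: x* = 12 + 0.5·(M − 12·p_x − 3·p_y)/p_x, and y* = 3 + 0.5·(…)/p_y.
Discretionary income = 371 − 12·9 − 3·2.8 = 254.6; x* = 12 + 0.5·254.6/9 = 26.1444; y* = 3 + 0.5·254.6/2.8 = 48.4643.
Utility at the optimum: U(26.1444, 48.4643) = 25.3588.

V = 25.3588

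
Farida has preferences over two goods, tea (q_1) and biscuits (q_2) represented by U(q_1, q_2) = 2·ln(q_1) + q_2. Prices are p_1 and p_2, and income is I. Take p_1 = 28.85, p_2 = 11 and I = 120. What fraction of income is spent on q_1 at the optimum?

At the given prices: q_1* = 2·11/28.85 = 0.7626, and q_2* = 8.9091.
Expenditure on q_1: 28.85·0.7626 = 22; share = 0.1833.

share on q_1 = 0.1833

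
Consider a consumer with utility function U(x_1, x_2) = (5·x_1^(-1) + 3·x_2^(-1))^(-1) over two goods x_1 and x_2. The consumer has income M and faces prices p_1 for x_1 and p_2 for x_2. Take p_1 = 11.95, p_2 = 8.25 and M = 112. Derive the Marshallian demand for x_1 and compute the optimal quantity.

x_1* = 5.7023

With the ratio pinned down, the budget gives x_1* = M/(p_1 + p_2·(x_2/x_1)) and x_2* = (x_2/x_1)·x_1*.
Numerically x_2/x_1 = 0.93225, so x_1* = 112/(11.95 + 8.25·0.93225) = 5.7023.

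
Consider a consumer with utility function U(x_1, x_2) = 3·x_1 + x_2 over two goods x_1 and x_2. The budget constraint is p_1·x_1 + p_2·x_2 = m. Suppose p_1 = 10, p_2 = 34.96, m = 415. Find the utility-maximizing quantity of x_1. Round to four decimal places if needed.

Perfect substitutes: compare marginal utility per dollar. 3/p_1 vs 1/p_2 → 0.3 vs 0.0286.
x_1 gives more utility per dollar, so spend all income on x_1: x_1* = m/p_1, x_2* = 0.
Numerically: x_1* = 41.5, x_2* = 0.

x_1* = 41.5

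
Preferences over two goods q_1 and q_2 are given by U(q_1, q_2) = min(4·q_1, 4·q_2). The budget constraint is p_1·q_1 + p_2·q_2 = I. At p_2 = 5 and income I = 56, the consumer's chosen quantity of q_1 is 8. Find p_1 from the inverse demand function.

p_1 = 2

Leontief preferences: the optimum is at the kink where q_1/4 = q_2/4, i.e. q_2 = q_1.
Budget: p_1·q_1 + p_2·q_1 = I, so (4·p_1 + 4·p_2)·q_1 = 4·I.
Demand: q_1*(p_1,p_2,I) = 4·I/(4·p_1 + 4·p_2), q_2* = 4·I/(4·p_1 + 4·p_2).
Set q_1* = 8 in the demand function and solve for p_1: p_1 = 2.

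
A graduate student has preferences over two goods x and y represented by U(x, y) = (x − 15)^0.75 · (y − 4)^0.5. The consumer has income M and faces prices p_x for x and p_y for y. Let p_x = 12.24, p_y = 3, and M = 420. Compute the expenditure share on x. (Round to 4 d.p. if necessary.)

Let x' = x−15, y' = y−4. MRS = (3/2)·y'/x' = p_x/p_y.
Substituting into the budget: x* = 15 + 0.6·(M − 15·p_x − 4·p_y)/p_x, and y* = 4 + 0.4·(…)/p_y.
Discretionary income = 420 − 15·12.24 − 4·3 = 224.4; x* = 15 + 0.6·224.4/12.24 = 26; y* = 4 + 0.4·224.4/3 = 33.92.
Expenditure on x: 12.24·26 = 318.24; share = 0.7577.

share on x = 0.7577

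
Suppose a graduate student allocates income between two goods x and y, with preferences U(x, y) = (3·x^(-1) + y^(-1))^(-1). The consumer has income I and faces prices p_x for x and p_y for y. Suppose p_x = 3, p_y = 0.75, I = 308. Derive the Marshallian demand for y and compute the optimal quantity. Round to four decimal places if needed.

y* = 91.9931

MU_x ∝ 3·x^(-2), MU_y ∝ y^(-2), so MRS = 3·(y/x)^(2) = p_x/p_y.
Hence y/x = ((1/3)·p_x/p_y)^(1/(2)), i.e. raised to the 0.5 power.
With the ratio pinned down, the budget gives x* = I/(p_x + p_y·(y/x)) and y* = (y/x)·x*.
Numerically y/x = 1.154701, so x* = 308/(3 + 0.75·1.154701) = 79.6684 and y* = 1.154701·79.6684 = 91.9931.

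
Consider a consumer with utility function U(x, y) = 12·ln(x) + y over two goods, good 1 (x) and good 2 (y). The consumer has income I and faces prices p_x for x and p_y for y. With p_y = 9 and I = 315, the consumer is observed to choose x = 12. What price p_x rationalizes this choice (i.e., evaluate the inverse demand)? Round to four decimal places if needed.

Set MRS = p_x/p_y: (12/x)/1 = p_x/p_y.
So x*(p_x,p_y) = 12·p_y/p_x, independent of income; and y* = (I − 12·p_y)/p_y.
Set x* = 12 in the demand function and solve for p_x: p_x = 9.

p_x = 9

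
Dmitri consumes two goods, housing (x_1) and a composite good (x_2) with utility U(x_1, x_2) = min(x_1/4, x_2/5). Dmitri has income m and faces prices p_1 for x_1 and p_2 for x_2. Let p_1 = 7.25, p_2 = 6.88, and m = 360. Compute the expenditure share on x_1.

With perfect complements, no substitution: consume in ratio x_1:x_2 = 4:5.
Budget: p_1·x_1 + p_2·(5/4)·x_1 = m, so (4·p_1 + 5·p_2)·x_1 = 4·m.
Demand: x_1*(p_1,p_2,m) = 4·m/(4·p_1 + 5·p_2), x_2* = 5·m/(4·p_1 + 5·p_2).
Here 4·7.25 + 5·6.88 = 63.4, giving x_1* = 22.7129 and x_2* = 28.3912.
Expenditure on x_1: 7.25·22.7129 = 164.6688; share = 0.4574.

share on x_1 = 0.4574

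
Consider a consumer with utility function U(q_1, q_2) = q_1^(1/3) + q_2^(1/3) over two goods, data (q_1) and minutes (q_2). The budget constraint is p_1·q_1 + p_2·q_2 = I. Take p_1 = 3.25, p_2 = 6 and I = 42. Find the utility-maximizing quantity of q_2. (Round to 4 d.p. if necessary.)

q_2* = 2.9677

From the CES first-order condition, (q_2/q_1)^(2/3) = p_1/p_2.
Hence q_2/q_1 = (p_1/p_2)^(1/(2/3)), i.e. raised to the 1.5 power.
With the ratio pinned down, the budget gives q_1* = I/(p_1 + p_2·(q_2/q_1)) and q_2* = (q_2/q_1)·q_1*.
Numerically q_2/q_1 = 0.398656, so q_1* = 42/(3.25 + 6·0.398656) = 7.4443 and q_2* = 0.398656·7.4443 = 2.9677.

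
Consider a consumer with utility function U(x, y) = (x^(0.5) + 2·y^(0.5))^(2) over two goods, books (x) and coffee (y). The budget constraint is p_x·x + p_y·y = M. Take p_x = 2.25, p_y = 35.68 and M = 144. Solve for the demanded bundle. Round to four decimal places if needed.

MRS = MU_x/MU_y = (1/2)·(y/x)^(0.5). Set equal to p_x/p_y.
Solve for the ratio: y/x = [2·p_x/p_y]^(2).
Substitute y = (y/x)·x into the budget: x* = M/(p_x + p_y·(y/x)).
Numerically y/x = 0.015907, so x* = 144/(2.25 + 35.68·0.015907) = 51.1083 and y* = 0.015907·51.1083 = 0.813.

x* = 51.1083, y* = 0.813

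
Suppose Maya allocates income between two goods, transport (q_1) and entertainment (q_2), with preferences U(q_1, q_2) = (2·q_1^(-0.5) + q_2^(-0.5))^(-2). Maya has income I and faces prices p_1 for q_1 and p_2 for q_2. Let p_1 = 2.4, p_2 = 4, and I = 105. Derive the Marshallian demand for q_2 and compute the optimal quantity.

q_2* = 11.2234

From the CES first-order condition, 2·(q_2/q_1)^(1.5) = p_1/p_2.
Hence q_2/q_1 = ((1/2)·p_1/p_2)^(1/(1.5)), i.e. raised to the 2/3 power.
Substitute q_2 = (q_2/q_1)·q_1 into the budget: q_1* = I/(p_1 + p_2·(q_2/q_1)).
Numerically q_2/q_1 = 0.44814, so q_1* = 105/(2.4 + 4·0.44814) = 25.0444 and q_2* = 0.44814·25.0444 = 11.2234.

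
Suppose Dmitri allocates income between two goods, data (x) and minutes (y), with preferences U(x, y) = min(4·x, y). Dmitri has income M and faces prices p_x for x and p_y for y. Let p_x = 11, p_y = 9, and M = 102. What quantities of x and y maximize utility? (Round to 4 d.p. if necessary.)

With perfect complements, no substitution: consume in ratio x:y = 1:4.
Budget: p_x·x + p_y·4·x = M, so (p_x + 4·p_y)·x = M.
Demand: x*(p_x,p_y,M) = M/(p_x + 4·p_y), y* = 4·M/(p_x + 4·p_y).
Here 11 + 4·9 = 47, giving x* = 2.1702 and y* = 8.6809.

x* = 2.1702, y* = 8.6809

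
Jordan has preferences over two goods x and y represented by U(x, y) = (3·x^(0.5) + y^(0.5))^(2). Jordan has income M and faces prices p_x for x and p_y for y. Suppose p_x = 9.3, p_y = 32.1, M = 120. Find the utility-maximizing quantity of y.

From the CES first-order condition, 3·(y/x)^(0.5) = p_x/p_y.
Solve for the ratio: y/x = [(1/3)·p_x/p_y]^(2).
With the ratio pinned down, the budget gives x* = M/(p_x + p_y·(y/x)) and y* = (y/x)·x*.
Numerically y/x = 0.009326, so x* = 120/(9.3 + 32.1·0.009326) = 12.5008 and y* = 0.009326·12.5008 = 0.1166.

y* = 0.1166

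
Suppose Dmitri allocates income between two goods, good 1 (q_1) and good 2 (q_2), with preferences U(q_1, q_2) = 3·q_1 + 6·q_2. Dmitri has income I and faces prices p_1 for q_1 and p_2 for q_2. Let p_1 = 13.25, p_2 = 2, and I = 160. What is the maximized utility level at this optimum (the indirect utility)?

q_2 gives more utility per dollar, so spend all income on q_2: q_2* = I/p_2, q_1* = 0.
Numerically: q_1* = 0, q_2* = 80.
Utility at the optimum: U(0, 80) = 480.

V = 480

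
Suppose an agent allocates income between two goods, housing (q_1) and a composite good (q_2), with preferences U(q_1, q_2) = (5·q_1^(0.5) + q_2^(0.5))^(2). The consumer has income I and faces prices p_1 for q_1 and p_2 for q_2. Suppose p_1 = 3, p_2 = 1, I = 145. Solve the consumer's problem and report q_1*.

q_1* = 43.1548

From the CES first-order condition, 5·(q_2/q_1)^(0.5) = p_1/p_2.
Solve for the ratio: q_2/q_1 = [(1/5)·p_1/p_2]^(2).
Substitute q_2 = (q_2/q_1)·q_1 into the budget: q_1* = I/(p_1 + p_2·(q_2/q_1)).
Numerically q_2/q_1 = 0.36, so q_1* = 145/(3 + 1·0.36) = 43.1548.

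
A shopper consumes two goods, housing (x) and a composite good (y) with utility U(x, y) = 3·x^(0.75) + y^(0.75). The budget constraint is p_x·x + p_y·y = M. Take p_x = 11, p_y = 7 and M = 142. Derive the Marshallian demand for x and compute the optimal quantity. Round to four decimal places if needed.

MRS = MU_x/MU_y = 3·(y/x)^(0.25). Set equal to p_x/p_y.
Solve for the ratio: y/x = [(1/3)·p_x/p_y]^(4).
With the ratio pinned down, the budget gives x* = M/(p_x + p_y·(y/x)) and y* = (y/x)·x*.
Numerically y/x = 0.075282, so x* = 142/(11 + 7·0.075282) = 12.3189.

x* = 12.3189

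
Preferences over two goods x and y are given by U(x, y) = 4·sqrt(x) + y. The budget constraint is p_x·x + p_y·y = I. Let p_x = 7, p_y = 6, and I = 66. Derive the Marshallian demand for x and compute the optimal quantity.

x* = 2.9388

Utility is quasi-linear in y; the FOC for x is 2/√x = p_x/p_y.
Thus x* = (2·p_y/p_x)² — independent of I — with the rest of income spent on y.
Plugging in: x* = (2·6/7)² = 2.9388.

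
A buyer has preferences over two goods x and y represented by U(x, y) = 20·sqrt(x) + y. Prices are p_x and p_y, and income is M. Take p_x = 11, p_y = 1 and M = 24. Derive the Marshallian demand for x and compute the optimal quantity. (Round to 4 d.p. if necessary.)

x* = 0.8264

Set MRS = p_x/p_y: 10·x^(−1/2) = p_x/p_y.
Solve: √x = 10·p_y/p_x, so x*(p_x,p_y) = (10·p_y/p_x)², and y* = (M − p_x·x*)/p_y.
Plugging in: x* = (10·1/11)² = 0.8264.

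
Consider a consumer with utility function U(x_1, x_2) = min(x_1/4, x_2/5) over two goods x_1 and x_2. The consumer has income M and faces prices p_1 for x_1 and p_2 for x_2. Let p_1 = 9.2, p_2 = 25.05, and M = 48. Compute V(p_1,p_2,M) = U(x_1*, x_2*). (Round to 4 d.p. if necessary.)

With perfect complements, no substitution: consume in ratio x_1:x_2 = 4:5.
Budget: p_1·x_1 + p_2·(5/4)·x_1 = M, so (4·p_1 + 5·p_2)·x_1 = 4·M.
Demand: x_1*(p_1,p_2,M) = 4·M/(4·p_1 + 5·p_2), x_2* = 5·M/(4·p_1 + 5·p_2).
Here 4·9.2 + 5·25.05 = 162.05, giving x_1* = 1.1848 and x_2* = 1.481.
Utility at the optimum: U(1.1848, 1.481) = 0.2962.

V = 0.2962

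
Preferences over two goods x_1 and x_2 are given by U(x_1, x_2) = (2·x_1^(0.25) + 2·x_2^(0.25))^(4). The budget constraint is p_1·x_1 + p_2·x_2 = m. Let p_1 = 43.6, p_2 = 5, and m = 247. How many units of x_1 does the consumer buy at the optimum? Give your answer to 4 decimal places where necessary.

x_1* = 1.8524

MU_x_1 ∝ 2·x_1^(-0.75), MU_x_2 ∝ 2·x_2^(-0.75), so MRS = (x_2/x_1)^(0.75) = p_1/p_2.
Solve for the ratio: x_2/x_1 = [p_1/p_2]^(4/3).
With the ratio pinned down, the budget gives x_1* = m/(p_1 + p_2·(x_2/x_1)) and x_2* = (x_2/x_1)·x_1*.
Numerically x_2/x_1 = 17.948245, so x_1* = 247/(43.6 + 5·17.948245) = 1.8524.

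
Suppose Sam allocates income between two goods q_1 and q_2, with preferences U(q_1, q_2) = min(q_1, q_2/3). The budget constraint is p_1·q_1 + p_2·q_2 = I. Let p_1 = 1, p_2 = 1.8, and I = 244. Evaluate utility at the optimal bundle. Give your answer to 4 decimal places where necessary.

With perfect complements, no substitution: consume in ratio q_1:q_2 = 1:3.
Budget: p_1·q_1 + p_2·3·q_1 = I, so (p_1 + 3·p_2)·q_1 = I.
Demand: q_1*(p_1,p_2,I) = I/(p_1 + 3·p_2), q_2* = 3·I/(p_1 + 3·p_2).
Here 1 + 3·1.8 = 6.4, giving q_1* = 38.125 and q_2* = 114.375.
Utility at the optimum: U(38.125, 114.375) = 38.125.

V = 38.125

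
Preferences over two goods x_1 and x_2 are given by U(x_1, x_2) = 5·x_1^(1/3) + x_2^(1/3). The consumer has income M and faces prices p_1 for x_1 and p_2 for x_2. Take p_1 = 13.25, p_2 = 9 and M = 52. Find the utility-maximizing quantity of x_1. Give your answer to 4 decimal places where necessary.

x_1* = 3.5403

MU_x_1 ∝ 5·x_1^(-2/3), MU_x_2 ∝ x_2^(-2/3), so MRS = 5·(x_2/x_1)^(2/3) = p_1/p_2.
Solve for the ratio: x_2/x_1 = [(1/5)·p_1/p_2]^(1.5).
Substitute x_2 = (x_2/x_1)·x_1 into the budget: x_1* = M/(p_1 + p_2·(x_2/x_1)).
Numerically x_2/x_1 = 0.159774, so x_1* = 52/(13.25 + 9·0.159774) = 3.5403.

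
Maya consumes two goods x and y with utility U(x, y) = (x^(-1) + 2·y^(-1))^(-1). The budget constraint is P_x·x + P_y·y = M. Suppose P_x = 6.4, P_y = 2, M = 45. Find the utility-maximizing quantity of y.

y* = 9.9342

From the CES first-order condition, (1/2)·(y/x)^(2) = P_x/P_y.
Solve for the ratio: y/x = [2·P_x/P_y]^(0.5).
Substitute y = (y/x)·x into the budget: x* = M/(P_x + P_y·(y/x)).
Numerically y/x = 2.529822, so x* = 45/(6.4 + 2·2.529822) = 3.9268 and y* = 2.529822·3.9268 = 9.9342.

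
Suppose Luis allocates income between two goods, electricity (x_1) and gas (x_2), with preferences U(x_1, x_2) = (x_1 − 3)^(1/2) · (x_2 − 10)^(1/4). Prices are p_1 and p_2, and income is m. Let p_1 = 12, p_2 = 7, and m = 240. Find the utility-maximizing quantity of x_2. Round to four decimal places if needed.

This is Cobb-Douglas in (x_1−3, x_2−10): tangency gives 0.5·p_2·(x_2−10) = 0.25·p_1·(x_1−3).
After buying the subsistence bundle (3, 10), a share 2/3 of the remaining income goes to x_1: x_1* = 3 + 2/3·(m − 3p_1 − 10p_2)/p_1.
Discretionary income = 240 − 3·12 − 10·7 = 134; x_2* = 10 + 1/3·134/7 = 16.381.

x_2* = 16.381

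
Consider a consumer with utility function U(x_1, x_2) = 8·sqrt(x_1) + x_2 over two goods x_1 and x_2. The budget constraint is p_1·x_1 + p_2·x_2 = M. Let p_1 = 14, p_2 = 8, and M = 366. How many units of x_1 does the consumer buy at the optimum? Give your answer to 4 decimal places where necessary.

Thus x_1* = (4·p_2/p_1)² — independent of M — with the rest of income spent on x_2.
Plugging in: x_1* = (4·8/14)² = 5.2245.

x_1* = 5.2245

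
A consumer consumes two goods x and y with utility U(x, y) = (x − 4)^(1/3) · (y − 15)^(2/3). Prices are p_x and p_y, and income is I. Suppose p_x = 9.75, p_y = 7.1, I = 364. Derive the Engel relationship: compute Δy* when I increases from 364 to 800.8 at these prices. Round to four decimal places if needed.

Let x' = x−4, y' = y−15. MRS = (1/2)·y'/x' = p_x/p_y.
After buying the subsistence bundle (4, 15), a share 1/3 of the remaining income goes to x: x* = 4 + 1/3·(I − 4p_x − 15p_y)/p_x.
Discretionary income = 364 − 4·9.75 − 15·7.1 = 218.5; y* = 15 + 2/3·218.5/7.1 = 35.5164.
At I' = 800.8: y* = 76.5305. Change: 76.5305 − 35.5164 = 41.0141.

Δy* = 41.0141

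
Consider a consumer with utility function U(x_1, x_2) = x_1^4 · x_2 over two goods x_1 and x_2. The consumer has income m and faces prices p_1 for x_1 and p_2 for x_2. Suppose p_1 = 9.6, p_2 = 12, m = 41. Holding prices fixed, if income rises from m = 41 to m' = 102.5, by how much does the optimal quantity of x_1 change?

MU_x_1/MU_x_2 = (4·x_2)/(x_1); tangency sets this equal to p_1/p_2.
So 4·p_2·x_2 = p_1·x_1; combined with the budget, a share 0.8 of income goes to x_1.
Demand: x_1*(p_1,p_2,m) = 0.8·m/p_1 and x_2* = 0.2·m/p_2.
At p_1=9.6, p_2=12, m=41: x_1* = 0.8·41/9.6 = 3.4167.
At m' = 102.5: x_1* = 8.5417. Change: 8.5417 − 3.4167 = 5.125.

Δx_1* = 5.125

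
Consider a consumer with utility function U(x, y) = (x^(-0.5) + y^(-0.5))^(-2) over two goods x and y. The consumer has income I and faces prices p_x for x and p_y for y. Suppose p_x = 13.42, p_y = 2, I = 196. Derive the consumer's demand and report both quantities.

From the CES first-order condition, (y/x)^(1.5) = p_x/p_y.
Hence y/x = (p_x/p_y)^(1/(1.5)), i.e. raised to the 2/3 power.
With the ratio pinned down, the budget gives x* = I/(p_x + p_y·(y/x)) and y* = (y/x)·x*.
Numerically y/x = 3.557528, so x* = 196/(13.42 + 2·3.557528) = 9.5447 and y* = 3.557528·9.5447 = 33.9554.

x* = 9.5447, y* = 33.9554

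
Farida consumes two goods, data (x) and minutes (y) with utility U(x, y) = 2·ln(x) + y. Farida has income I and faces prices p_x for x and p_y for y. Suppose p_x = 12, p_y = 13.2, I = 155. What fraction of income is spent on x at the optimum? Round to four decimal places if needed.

share on x = 0.1703

MU_x = 2/x, MU_y = 1. Tangency: 2/x = p_x/p_y.
So x*(p_x,p_y) = 2·p_y/p_x, independent of income; and y* = (I − 2·p_y)/p_y.
At the given prices: x* = 2·13.2/12 = 2.2, and y* = 9.7424.
Expenditure on x: 12·2.2 = 26.4; share = 0.1703.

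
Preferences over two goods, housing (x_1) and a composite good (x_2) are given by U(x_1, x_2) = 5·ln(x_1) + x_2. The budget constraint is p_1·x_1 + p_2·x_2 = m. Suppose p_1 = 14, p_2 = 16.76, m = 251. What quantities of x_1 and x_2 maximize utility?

Set MRS = p_1/p_2: (5/x_1)/1 = p_1/p_2.
So x_1*(p_1,p_2) = 5·p_2/p_1, independent of income; and x_2* = (m − 5·p_2)/p_2.
At the given prices: x_1* = 5·16.76/14 = 5.9857, and x_2* = 9.9761.

x_1* = 5.9857, x_2* = 9.9761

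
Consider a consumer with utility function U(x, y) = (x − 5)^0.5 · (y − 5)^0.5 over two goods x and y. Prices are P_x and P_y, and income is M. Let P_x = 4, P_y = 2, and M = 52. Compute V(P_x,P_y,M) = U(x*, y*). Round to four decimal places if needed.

V = 3.8891

MRS = (y−5)/(x−5). Tangency with P_x/P_y gives y−5 = (P_x/P_y)·(x−5).
Substituting into the budget: x* = 5 + 0.5·(M − 5·P_x − 5·P_y)/P_x, and y* = 5 + 0.5·(…)/P_y.
Discretionary income = 52 − 5·4 − 5·2 = 22; x* = 5 + 0.5·22/4 = 7.75; y* = 5 + 0.5·22/2 = 10.5.
Utility at the optimum: U(7.75, 10.5) = 3.8891.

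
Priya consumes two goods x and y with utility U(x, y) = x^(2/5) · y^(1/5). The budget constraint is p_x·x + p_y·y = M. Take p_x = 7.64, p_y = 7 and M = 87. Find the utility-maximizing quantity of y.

y* = 4.1429

MU_x/MU_y = (0.4·y)/(0.2·x); tangency sets this equal to p_x/p_y.
So 0.4·p_y·y = 0.2·p_x·x; combined with the budget, a share 2/3 of income goes to x.
Demand: x*(p_x,p_y,M) = 2/3·M/p_x and y* = 1/3·M/p_y.
At p_x=7.64, p_y=7, M=87: y* = 1/3·87/7 = 4.1429.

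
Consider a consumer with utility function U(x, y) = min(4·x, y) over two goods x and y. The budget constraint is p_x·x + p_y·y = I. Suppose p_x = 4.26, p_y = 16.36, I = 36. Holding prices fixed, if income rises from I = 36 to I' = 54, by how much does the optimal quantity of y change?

Leontief preferences: the optimum is at the kink where x/1 = y/4, i.e. y = 4·x.
Budget: p_x·x + p_y·4·x = I, so (p_x + 4·p_y)·x = I.
Demand: x*(p_x,p_y,I) = I/(p_x + 4·p_y), y* = 4·I/(p_x + 4·p_y).
Here 4.26 + 4·16.36 = 69.7, giving y* = 2.066.
At I' = 54: y* = 3.099. Change: 3.099 − 2.066 = 1.033.

Δy* = 1.033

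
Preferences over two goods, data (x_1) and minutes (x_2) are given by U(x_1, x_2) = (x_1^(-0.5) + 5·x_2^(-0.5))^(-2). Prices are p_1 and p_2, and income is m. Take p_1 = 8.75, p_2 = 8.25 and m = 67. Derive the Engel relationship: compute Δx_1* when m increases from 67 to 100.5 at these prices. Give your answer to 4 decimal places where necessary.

Substitute x_2 = (x_2/x_1)·x_1 into the budget: x_1* = m/(p_1 + p_2·(x_2/x_1)).
Numerically x_2/x_1 = 3.040998, so x_1* = 67/(8.75 + 8.25·3.040998) = 1.98.
At m' = 100.5: x_1* = 2.97. Change: 2.97 − 1.98 = 0.99.

Δx_1* = 0.99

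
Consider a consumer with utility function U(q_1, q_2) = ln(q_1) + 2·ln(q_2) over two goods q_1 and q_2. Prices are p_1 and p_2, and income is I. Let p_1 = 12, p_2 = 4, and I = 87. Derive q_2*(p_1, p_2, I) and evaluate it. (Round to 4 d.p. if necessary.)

q_2* = 14.5

Tangency: MRS = (1/2)·q_2/q_1 = p_1/p_2.
So p_2·q_2 = 2·p_1·q_1; combined with the budget, a share 1/3 of income goes to q_1.
Demand: q_1*(p_1,p_2,I) = 1/3·I/p_1 and q_2* = 2/3·I/p_2.
At p_1=12, p_2=4, I=87: q_2* = 2/3·87/4 = 14.5.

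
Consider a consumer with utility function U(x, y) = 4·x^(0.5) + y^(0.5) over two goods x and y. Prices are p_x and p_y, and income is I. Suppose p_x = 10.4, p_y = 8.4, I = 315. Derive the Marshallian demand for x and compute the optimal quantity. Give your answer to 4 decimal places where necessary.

MRS = MU_x/MU_y = 4·(y/x)^(0.5). Set equal to p_x/p_y.
Hence y/x = ((1/4)·p_x/p_y)^(1/(0.5)), i.e. raised to the 2 power.
With the ratio pinned down, the budget gives x* = I/(p_x + p_y·(y/x)) and y* = (y/x)·x*.
Numerically y/x = 0.095805, so x* = 315/(10.4 + 8.4·0.095805) = 28.113.

x* = 28.113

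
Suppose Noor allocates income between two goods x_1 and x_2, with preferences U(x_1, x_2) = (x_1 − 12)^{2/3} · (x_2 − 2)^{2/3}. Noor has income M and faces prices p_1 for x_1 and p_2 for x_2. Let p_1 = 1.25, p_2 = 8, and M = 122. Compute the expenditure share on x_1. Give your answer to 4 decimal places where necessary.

share on x_1 = 0.4959

Let x_1' = x_1−12, x_2' = x_2−2. MRS = x_2'/x_1' = p_1/p_2.
Substituting into the budget: x_1* = 12 + 0.5·(M − 12·p_1 − 2·p_2)/p_1, and x_2* = 2 + 0.5·(…)/p_2.
Discretionary income = 122 − 12·1.25 − 2·8 = 91; x_1* = 12 + 0.5·91/1.25 = 48.4; x_2* = 2 + 0.5·91/8 = 7.6875.
Expenditure on x_1: 1.25·48.4 = 60.5; share = 0.4959.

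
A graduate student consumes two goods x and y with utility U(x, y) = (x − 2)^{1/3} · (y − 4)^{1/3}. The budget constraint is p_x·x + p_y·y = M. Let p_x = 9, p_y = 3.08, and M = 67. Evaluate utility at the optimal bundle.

This is Cobb-Douglas in (x−2, y−4): tangency gives 1/3·p_y·(y−4) = 1/3·p_x·(x−2).
Substituting into the budget: x* = 2 + 0.5·(M − 2·p_x − 4·p_y)/p_x, and y* = 4 + 0.5·(…)/p_y.
Discretionary income = 67 − 2·9 − 4·3.08 = 36.68; x* = 2 + 0.5·36.68/9 = 4.0378; y* = 4 + 0.5·36.68/3.08 = 9.9545.
Utility at the optimum: U(4.0378, 9.9545) = 2.2979.

V = 2.2979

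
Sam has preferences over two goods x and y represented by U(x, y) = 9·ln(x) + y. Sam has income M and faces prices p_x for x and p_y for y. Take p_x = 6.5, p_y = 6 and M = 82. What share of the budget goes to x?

share on x = 0.6585

Set MRS = p_x/p_y: (9/x)/1 = p_x/p_y.
So x*(p_x,p_y) = 9·p_y/p_x, independent of income; and y* = (M − 9·p_y)/p_y.
At the given prices: x* = 9·6/6.5 = 8.3077, and y* = 4.6667.
Expenditure on x: 6.5·8.3077 = 54; share = 0.6585.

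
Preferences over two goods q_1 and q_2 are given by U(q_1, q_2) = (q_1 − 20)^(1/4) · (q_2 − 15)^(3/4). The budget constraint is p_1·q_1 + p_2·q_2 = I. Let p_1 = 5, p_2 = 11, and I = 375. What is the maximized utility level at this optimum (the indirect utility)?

MRS = (1/3)·(q_2−15)/(q_1−20). Tangency with p_1/p_2 gives q_2−15 = 3·(p_1/p_2)·(q_1−20).
Substituting into the budget: q_1* = 20 + 0.25·(I − 20·p_1 − 15·p_2)/p_1, and q_2* = 15 + 0.75·(…)/p_2.
Discretionary income = 375 − 20·5 − 15·11 = 110; q_1* = 20 + 0.25·110/5 = 25.5; q_2* = 15 + 0.75·110/11 = 22.5.
Utility at the optimum: U(25.5, 22.5) = 6.9404.

V = 6.9404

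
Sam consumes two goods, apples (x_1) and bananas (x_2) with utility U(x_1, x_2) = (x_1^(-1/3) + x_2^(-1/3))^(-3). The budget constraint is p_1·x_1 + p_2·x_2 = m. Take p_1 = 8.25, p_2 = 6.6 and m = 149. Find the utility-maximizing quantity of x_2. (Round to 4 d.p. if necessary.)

From the CES first-order condition, (x_2/x_1)^(4/3) = p_1/p_2.
Hence x_2/x_1 = (p_1/p_2)^(1/(4/3)), i.e. raised to the 0.75 power.
With the ratio pinned down, the budget gives x_1* = m/(p_1 + p_2·(x_2/x_1)) and x_2* = (x_2/x_1)·x_1*.
Numerically x_2/x_1 = 1.182177, so x_1* = 149/(8.25 + 6.6·1.182177) = 9.2821 and x_2* = 1.182177·9.2821 = 10.9731.

x_2* = 10.9731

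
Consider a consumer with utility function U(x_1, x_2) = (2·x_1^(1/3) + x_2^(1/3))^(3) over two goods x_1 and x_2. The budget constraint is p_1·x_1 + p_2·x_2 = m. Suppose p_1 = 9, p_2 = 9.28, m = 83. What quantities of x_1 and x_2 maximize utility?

x_1* = 6.8405, x_2* = 2.3099

Numerically x_2/x_1 = 0.337673, so x_1* = 83/(9 + 9.28·0.337673) = 6.8405 and x_2* = 0.337673·6.8405 = 2.3099.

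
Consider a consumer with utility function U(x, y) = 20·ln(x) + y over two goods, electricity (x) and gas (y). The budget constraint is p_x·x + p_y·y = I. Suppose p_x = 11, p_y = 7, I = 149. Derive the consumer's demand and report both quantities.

x* = 12.7273, y* = 1.2857

MU_x = 20/x, MU_y = 1. Tangency: 20/x = p_x/p_y.
So x*(p_x,p_y) = 20·p_y/p_x, independent of income; and y* = (I − 20·p_y)/p_y.
At the given prices: x* = 20·7/11 = 12.7273, and y* = 1.2857.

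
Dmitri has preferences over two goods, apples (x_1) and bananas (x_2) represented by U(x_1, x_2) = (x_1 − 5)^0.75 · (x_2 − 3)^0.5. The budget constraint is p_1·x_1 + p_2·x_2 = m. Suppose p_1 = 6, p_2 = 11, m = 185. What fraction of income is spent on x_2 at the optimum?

Let x_1' = x_1−5, x_2' = x_2−3. MRS = (3/2)·x_2'/x_1' = p_1/p_2.
After buying the subsistence bundle (5, 3), a share 0.6 of the remaining income goes to x_1: x_1* = 5 + 0.6·(m − 5p_1 − 3p_2)/p_1.
Discretionary income = 185 − 5·6 − 3·11 = 122; x_1* = 5 + 0.6·122/6 = 17.2; x_2* = 3 + 0.4·122/11 = 7.4364.
Expenditure on x_2: 11·7.4364 = 81.8; share = 0.4422.

share on x_2 = 0.4422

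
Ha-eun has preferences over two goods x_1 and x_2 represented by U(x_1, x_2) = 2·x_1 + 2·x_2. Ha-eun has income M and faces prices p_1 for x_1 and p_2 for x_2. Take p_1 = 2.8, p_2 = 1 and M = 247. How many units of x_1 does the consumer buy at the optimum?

x_1* = 0

Linear utility — the consumer picks whichever good has higher MU/price: 2/2.8 = 0.7143 vs 2/1 = 2.
x_2 gives more utility per dollar, so spend all income on x_2: x_2* = M/p_2, x_1* = 0.
Numerically: x_1* = 0, x_2* = 247.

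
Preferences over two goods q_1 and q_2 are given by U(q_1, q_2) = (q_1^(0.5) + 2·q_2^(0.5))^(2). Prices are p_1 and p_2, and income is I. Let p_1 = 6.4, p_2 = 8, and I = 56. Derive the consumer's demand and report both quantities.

q_1* = 2.0833, q_2* = 5.3333

MRS = MU_q_1/MU_q_2 = (1/2)·(q_2/q_1)^(0.5). Set equal to p_1/p_2.
Hence q_2/q_1 = (2·p_1/p_2)^(1/(0.5)), i.e. raised to the 2 power.
Substitute q_2 = (q_2/q_1)·q_1 into the budget: q_1* = I/(p_1 + p_2·(q_2/q_1)).
Numerically q_2/q_1 = 2.56, so q_1* = 56/(6.4 + 8·2.56) = 2.0833 and q_2* = 2.56·2.0833 = 5.3333.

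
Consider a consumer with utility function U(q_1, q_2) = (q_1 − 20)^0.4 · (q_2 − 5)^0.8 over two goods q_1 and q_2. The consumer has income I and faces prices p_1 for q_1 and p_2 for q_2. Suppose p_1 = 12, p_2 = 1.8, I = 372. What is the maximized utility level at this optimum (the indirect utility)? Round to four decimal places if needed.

V = 34.6956

This is Cobb-Douglas in (q_1−20, q_2−5): tangency gives 0.4·p_2·(q_2−5) = 0.8·p_1·(q_1−20).
After buying the subsistence bundle (20, 5), a share 1/3 of the remaining income goes to q_1: q_1* = 20 + 1/3·(I − 20p_1 − 5p_2)/p_1.
Discretionary income = 372 − 20·12 − 5·1.8 = 123; q_1* = 20 + 1/3·123/12 = 23.4167; q_2* = 5 + 2/3·123/1.8 = 50.5556.
Utility at the optimum: U(23.4167, 50.5556) = 34.6956.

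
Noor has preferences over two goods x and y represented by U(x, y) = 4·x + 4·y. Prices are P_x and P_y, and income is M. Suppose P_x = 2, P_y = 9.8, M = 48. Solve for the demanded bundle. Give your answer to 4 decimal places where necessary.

x* = 24, y* = 0

Linear utility — the consumer picks whichever good has higher MU/price: 4/2 = 2 vs 4/9.8 = 0.4082.
x gives more utility per dollar, so spend all income on x: x* = M/P_x, y* = 0.
Numerically: x* = 24, y* = 0.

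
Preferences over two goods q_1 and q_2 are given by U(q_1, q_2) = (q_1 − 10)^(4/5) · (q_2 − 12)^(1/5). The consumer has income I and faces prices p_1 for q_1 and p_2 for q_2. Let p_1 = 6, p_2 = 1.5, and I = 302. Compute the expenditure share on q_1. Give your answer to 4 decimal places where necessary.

After buying the subsistence bundle (10, 12), a share 0.8 of the remaining income goes to q_1: q_1* = 10 + 0.8·(I − 10p_1 − 12p_2)/p_1.
Discretionary income = 302 − 10·6 − 12·1.5 = 224; q_1* = 10 + 0.8·224/6 = 39.8667; q_2* = 12 + 0.2·224/1.5 = 41.8667.
Expenditure on q_1: 6·39.8667 = 239.2; share = 0.7921.

share on q_1 = 0.7921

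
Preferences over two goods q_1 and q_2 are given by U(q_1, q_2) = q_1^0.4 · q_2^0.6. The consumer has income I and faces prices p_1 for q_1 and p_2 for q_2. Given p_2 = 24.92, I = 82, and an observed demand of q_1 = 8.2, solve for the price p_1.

MU_q_1/MU_q_2 = (0.4·q_2)/(0.6·q_1); tangency sets this equal to p_1/p_2.
Rearranging, p_2·q_2 = (3/2)·p_1·q_1. Substituting into the budget gives p_1·q_1·(1 + (3/2)) = I.
Demand: q_1*(p_1,p_2,I) = 0.4·I/p_1 and q_2* = 0.6·I/p_2.
Set q_1* = 8.2 in the demand function and solve for p_1: p_1 = 4.

p_1 = 4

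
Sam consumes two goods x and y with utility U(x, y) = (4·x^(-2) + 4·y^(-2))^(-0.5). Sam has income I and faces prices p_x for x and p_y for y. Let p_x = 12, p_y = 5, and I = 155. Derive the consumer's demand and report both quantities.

x* = 8.2913, y* = 11.1009

From the CES first-order condition, (y/x)^(3) = p_x/p_y.
Hence y/x = (p_x/p_y)^(1/(3)), i.e. raised to the 1/3 power.
With the ratio pinned down, the budget gives x* = I/(p_x + p_y·(y/x)) and y* = (y/x)·x*.
Numerically y/x = 1.338866, so x* = 155/(12 + 5·1.338866) = 8.2913 and y* = 1.338866·8.2913 = 11.1009.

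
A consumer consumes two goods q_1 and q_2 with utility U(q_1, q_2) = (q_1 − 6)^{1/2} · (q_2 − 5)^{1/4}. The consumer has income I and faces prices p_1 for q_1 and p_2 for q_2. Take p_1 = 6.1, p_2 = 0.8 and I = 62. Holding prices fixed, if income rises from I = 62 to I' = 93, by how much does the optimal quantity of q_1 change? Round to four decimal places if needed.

This is Cobb-Douglas in (q_1−6, q_2−5): tangency gives 0.5·p_2·(q_2−5) = 0.25·p_1·(q_1−6).
Substituting into the budget: q_1* = 6 + 2/3·(I − 6·p_1 − 5·p_2)/p_1, and q_2* = 5 + 1/3·(…)/p_2.
Discretionary income = 62 − 6·6.1 − 5·0.8 = 21.4; q_1* = 6 + 2/3·21.4/6.1 = 8.3388.
At I' = 93: q_1* = 11.7268. Change: 11.7268 − 8.3388 = 3.388.

Δq_1* = 3.388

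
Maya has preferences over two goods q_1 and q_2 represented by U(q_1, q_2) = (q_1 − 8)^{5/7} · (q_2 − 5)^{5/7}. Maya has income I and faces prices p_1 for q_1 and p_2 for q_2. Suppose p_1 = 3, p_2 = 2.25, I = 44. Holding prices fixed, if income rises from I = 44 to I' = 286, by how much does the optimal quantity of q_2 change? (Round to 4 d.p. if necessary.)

MRS = (q_2−5)/(q_1−8). Tangency with p_1/p_2 gives q_2−5 = (p_1/p_2)·(q_1−8).
Substituting into the budget: q_1* = 8 + 0.5·(I − 8·p_1 − 5·p_2)/p_1, and q_2* = 5 + 0.5·(…)/p_2.
Discretionary income = 44 − 8·3 − 5·2.25 = 8.75; q_2* = 5 + 0.5·8.75/2.25 = 6.9444.
At I' = 286: q_2* = 60.7222. Change: 60.7222 − 6.9444 = 53.7778.

Δq_2* = 53.7778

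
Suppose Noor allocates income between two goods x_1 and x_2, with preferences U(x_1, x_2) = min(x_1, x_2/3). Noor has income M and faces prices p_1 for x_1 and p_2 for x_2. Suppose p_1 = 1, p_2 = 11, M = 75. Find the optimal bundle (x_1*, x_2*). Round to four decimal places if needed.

x_1* = 2.2059, x_2* = 6.6176

Demand: x_1*(p_1,p_2,M) = M/(p_1 + 3·p_2), x_2* = 3·M/(p_1 + 3·p_2).
Here 1 + 3·11 = 34, giving x_1* = 2.2059 and x_2* = 6.6176.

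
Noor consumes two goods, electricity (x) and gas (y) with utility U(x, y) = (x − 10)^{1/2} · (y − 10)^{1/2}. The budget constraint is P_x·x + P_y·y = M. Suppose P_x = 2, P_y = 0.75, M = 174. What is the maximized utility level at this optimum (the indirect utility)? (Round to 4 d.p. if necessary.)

Substituting into the budget: x* = 10 + 0.5·(M − 10·P_x − 10·P_y)/P_x, and y* = 10 + 0.5·(…)/P_y.
Discretionary income = 174 − 10·2 − 10·0.75 = 146.5; x* = 10 + 0.5·146.5/2 = 46.625; y* = 10 + 0.5·146.5/0.75 = 107.6667.
Utility at the optimum: U(46.625, 107.6667) = 59.8084.

V = 59.8084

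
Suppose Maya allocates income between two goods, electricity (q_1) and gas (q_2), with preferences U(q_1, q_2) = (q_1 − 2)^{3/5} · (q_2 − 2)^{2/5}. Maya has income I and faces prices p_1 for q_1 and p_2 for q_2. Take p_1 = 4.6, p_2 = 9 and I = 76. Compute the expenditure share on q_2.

share on q_2 = 0.4937

This is Cobb-Douglas in (q_1−2, q_2−2): tangency gives 0.6·p_2·(q_2−2) = 0.4·p_1·(q_1−2).
After buying the subsistence bundle (2, 2), a share 0.6 of the remaining income goes to q_1: q_1* = 2 + 0.6·(I − 2p_1 − 2p_2)/p_1.
Discretionary income = 76 − 2·4.6 − 2·9 = 48.8; q_1* = 2 + 0.6·48.8/4.6 = 8.3652; q_2* = 2 + 0.4·48.8/9 = 4.1689.
Expenditure on q_2: 9·4.1689 = 37.52; share = 0.4937.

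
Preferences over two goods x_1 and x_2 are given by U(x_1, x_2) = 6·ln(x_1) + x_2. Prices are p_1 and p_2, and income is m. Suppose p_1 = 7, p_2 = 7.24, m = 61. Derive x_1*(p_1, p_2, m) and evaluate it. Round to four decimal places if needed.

So x_1*(p_1,p_2) = 6·p_2/p_1, independent of income; and x_2* = (m − 6·p_2)/p_2.
At the given prices: x_1* = 6·7.24/7 = 6.2057.

x_1* = 6.2057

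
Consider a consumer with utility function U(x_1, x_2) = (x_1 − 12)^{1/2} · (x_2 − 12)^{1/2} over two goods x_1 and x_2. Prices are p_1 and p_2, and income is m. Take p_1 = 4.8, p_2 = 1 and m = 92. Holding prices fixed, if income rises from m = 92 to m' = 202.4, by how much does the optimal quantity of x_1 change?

Let x_1' = x_1−12, x_2' = x_2−12. MRS = x_2'/x_1' = p_1/p_2.
Substituting into the budget: x_1* = 12 + 0.5·(m − 12·p_1 − 12·p_2)/p_1, and x_2* = 12 + 0.5·(…)/p_2.
Discretionary income = 92 − 12·4.8 − 12·1 = 22.4; x_1* = 12 + 0.5·22.4/4.8 = 14.3333.
At m' = 202.4: x_1* = 25.8333. Change: 25.8333 − 14.3333 = 11.5.

Δx_1* = 11.5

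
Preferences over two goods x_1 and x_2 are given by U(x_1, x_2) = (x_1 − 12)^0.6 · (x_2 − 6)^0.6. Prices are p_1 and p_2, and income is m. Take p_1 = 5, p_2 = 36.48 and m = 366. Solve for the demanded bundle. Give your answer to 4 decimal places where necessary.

x_1* = 20.712, x_2* = 7.1941

MRS = (x_2−6)/(x_1−12). Tangency with p_1/p_2 gives x_2−6 = (p_1/p_2)·(x_1−12).
After buying the subsistence bundle (12, 6), a share 0.5 of the remaining income goes to x_1: x_1* = 12 + 0.5·(m − 12p_1 − 6p_2)/p_1.
Discretionary income = 366 − 12·5 − 6·36.48 = 87.12; x_1* = 12 + 0.5·87.12/5 = 20.712; x_2* = 6 + 0.5·87.12/36.48 = 7.1941.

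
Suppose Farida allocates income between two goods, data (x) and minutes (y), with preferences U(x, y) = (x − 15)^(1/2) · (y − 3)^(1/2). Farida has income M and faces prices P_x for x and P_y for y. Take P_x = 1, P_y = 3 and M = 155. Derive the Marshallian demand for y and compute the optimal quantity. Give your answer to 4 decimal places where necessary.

This is Cobb-Douglas in (x−15, y−3): tangency gives 0.5·P_y·(y−3) = 0.5·P_x·(x−15).
Substituting into the budget: x* = 15 + 0.5·(M − 15·P_x − 3·P_y)/P_x, and y* = 3 + 0.5·(…)/P_y.
Discretionary income = 155 − 15·1 − 3·3 = 131; y* = 3 + 0.5·131/3 = 24.8333.

y* = 24.8333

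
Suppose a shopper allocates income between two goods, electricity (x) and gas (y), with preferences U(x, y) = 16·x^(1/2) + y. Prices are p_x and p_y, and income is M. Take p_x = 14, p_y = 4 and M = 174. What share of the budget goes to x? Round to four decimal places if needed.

share on x = 0.4204

Thus x* = (8·p_y/p_x)² — independent of M — with the rest of income spent on y.
Plugging in: x* = (8·4/14)² = 5.2245, y* = 25.2143.
Expenditure on x: 14·5.2245 = 73.1429; share = 0.4204.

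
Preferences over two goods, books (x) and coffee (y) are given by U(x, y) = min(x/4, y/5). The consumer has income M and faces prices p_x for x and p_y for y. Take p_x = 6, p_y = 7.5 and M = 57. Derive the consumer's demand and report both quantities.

x* = 3.7073, y* = 4.6341

Leontief preferences: the optimum is at the kink where x/4 = y/5, i.e. y = (5/4)·x.
Budget: p_x·x + p_y·(5/4)·x = M, so (4·p_x + 5·p_y)·x = 4·M.
Demand: x*(p_x,p_y,M) = 4·M/(4·p_x + 5·p_y), y* = 5·M/(4·p_x + 5·p_y).
Here 4·6 + 5·7.5 = 61.5, giving x* = 3.7073 and y* = 4.6341.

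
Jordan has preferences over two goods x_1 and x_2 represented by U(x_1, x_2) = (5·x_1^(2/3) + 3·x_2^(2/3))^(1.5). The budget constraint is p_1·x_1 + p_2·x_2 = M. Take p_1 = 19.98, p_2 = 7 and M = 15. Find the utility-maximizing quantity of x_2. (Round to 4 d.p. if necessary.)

x_2* = 1.3664

MRS = MU_x_1/MU_x_2 = (5/3)·(x_2/x_1)^(1/3). Set equal to p_1/p_2.
Solve for the ratio: x_2/x_1 = [(3/5)·p_1/p_2]^(3).
With the ratio pinned down, the budget gives x_1* = M/(p_1 + p_2·(x_2/x_1)) and x_2* = (x_2/x_1)·x_1*.
Numerically x_2/x_1 = 5.022802, so x_1* = 15/(19.98 + 7·5.022802) = 0.272 and x_2* = 5.022802·0.272 = 1.3664.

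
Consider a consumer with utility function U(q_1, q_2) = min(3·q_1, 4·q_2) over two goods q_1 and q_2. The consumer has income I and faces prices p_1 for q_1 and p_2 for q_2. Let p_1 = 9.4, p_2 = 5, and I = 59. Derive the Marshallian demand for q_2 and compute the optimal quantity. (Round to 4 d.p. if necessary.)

With perfect complements, no substitution: consume in ratio q_1:q_2 = 4:3.
Budget: p_1·q_1 + p_2·(3/4)·q_1 = I, so (4·p_1 + 3·p_2)·q_1 = 4·I.
Demand: q_1*(p_1,p_2,I) = 4·I/(4·p_1 + 3·p_2), q_2* = 3·I/(4·p_1 + 3·p_2).
Here 4·9.4 + 3·5 = 52.6, giving q_2* = 3.365.

q_2* = 3.365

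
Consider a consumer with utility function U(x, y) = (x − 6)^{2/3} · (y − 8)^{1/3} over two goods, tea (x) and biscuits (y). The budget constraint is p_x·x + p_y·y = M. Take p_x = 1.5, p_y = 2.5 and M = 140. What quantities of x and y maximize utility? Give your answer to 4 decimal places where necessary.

This is Cobb-Douglas in (x−6, y−8): tangency gives 2/3·p_y·(y−8) = 1/3·p_x·(x−6).
After buying the subsistence bundle (6, 8), a share 2/3 of the remaining income goes to x: x* = 6 + 2/3·(M − 6p_x − 8p_y)/p_x.
Discretionary income = 140 − 6·1.5 − 8·2.5 = 111; x* = 6 + 2/3·111/1.5 = 55.3333; y* = 8 + 1/3·111/2.5 = 22.8.

x* = 55.3333, y* = 22.8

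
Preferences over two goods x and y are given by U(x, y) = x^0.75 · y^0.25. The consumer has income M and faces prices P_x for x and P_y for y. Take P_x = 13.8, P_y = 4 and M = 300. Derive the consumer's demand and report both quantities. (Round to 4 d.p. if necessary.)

The MRS is 3·y/x. Set MRS = P_x/P_y.
So 0.75·P_y·y = 0.25·P_x·x; combined with the budget, a share 0.75 of income goes to x.
Demand: x*(P_x,P_y,M) = 0.75·M/P_x and y* = 0.25·M/P_y.
At P_x=13.8, P_y=4, M=300: x* = 0.75·300/13.8 = 16.3043, y* = 18.75.

x* = 16.3043, y* = 18.75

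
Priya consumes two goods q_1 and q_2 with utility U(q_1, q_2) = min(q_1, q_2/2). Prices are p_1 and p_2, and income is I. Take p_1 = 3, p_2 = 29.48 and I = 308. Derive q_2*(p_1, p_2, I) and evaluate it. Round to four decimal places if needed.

With perfect complements, no substitution: consume in ratio q_1:q_2 = 1:2.
Budget: p_1·q_1 + p_2·2·q_1 = I, so (p_1 + 2·p_2)·q_1 = I.
Demand: q_1*(p_1,p_2,I) = I/(p_1 + 2·p_2), q_2* = 2·I/(p_1 + 2·p_2).
Here 3 + 2·29.48 = 61.96, giving q_2* = 9.9419.

q_2* = 9.9419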